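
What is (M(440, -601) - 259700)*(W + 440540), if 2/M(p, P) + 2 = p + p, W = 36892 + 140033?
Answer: -70396134342035/439 ≈ -1.6036e+11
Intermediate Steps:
W = 176925
M(p, P) = 2/(-2 + 2*p) (M(p, P) = 2/(-2 + (p + p)) = 2/(-2 + 2*p))
(M(440, -601) - 259700)*(W + 440540) = (1/(-1 + 440) - 259700)*(176925 + 440540) = (1/439 - 259700)*617465 = -114008299/439*617465 = -70396134342035/439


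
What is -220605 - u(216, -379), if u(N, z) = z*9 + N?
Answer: -217410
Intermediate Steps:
u(N, z) = N + 9*z (u(N, z) = 9*z + N = N + 9*z)
-220605 - u(216, -379) = -220605 - (216 + 9*(-379)) = -220605 - (216 - 3411) = -220605 - 1*(-3195) = -220605 + 3195 = -217410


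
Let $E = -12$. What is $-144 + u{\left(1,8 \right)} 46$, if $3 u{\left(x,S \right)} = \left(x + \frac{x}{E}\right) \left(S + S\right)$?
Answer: $\frac{728}{9} \approx 80.889$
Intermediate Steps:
$u{\left(x,S \right)} = \frac{11 S x}{18}$ ($u{\left(x,S \right)} = \frac{\left(x + \frac{x}{-12}\right) \left(S + S\right)}{3} = \frac{\left(x + x \left(- \frac{1}{12}\right)\right) 2 S}{3} = \frac{\left(x - \frac{x}{12}\right) 2 S}{3} = \frac{\frac{11 x}{12} \cdot 2 S}{3} = \frac{\frac{11}{6} S x}{3} = \frac{11 S x}{18}$)
$-144 + u{\left(1,8 \right)} 46 = -144 + \frac{11}{18} \cdot 8 \cdot 1 \cdot 46 = -144 + \frac{44}{9} \cdot 46 = -144 + \frac{2024}{9} = \frac{728}{9}$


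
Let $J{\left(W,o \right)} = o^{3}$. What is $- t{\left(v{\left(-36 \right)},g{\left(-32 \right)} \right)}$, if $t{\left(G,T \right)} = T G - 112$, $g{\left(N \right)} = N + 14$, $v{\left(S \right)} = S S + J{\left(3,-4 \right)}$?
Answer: $22288$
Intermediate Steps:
$v{\left(S \right)} = -64 + S^{2}$ ($v{\left(S \right)} = S S + \left(-4\right)^{3} = S^{2} - 64 = -64 + S^{2}$)
$g{\left(N \right)} = 14 + N$
$t{\left(G,T \right)} = -112 + G T$ ($t{\left(G,T \right)} = G T - 112 = -112 + G T$)
$- t{\left(v{\left(-36 \right)},g{\left(-32 \right)} \right)} = - (-112 + \left(-64 + \left(-36\right)^{2}\right) \left(14 - 32\right)) = - (-112 + \left(-64 + 1296\right) \left(-18\right)) = - (-112 + 1232 \left(-18\right)) = - (-112 - 22176) = \left(-1\right) \left(-22288\right) = 22288$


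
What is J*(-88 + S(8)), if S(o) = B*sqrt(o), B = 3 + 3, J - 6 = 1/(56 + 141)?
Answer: -104104/197 + 14196*sqrt(2)/197 ≈ -426.54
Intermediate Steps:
J = 1183/197 (J = 6 + 1/(56 + 141) = 6 + 1/197 = 1183/197 ≈ 6.0051)
B = 6
S(o) = 6*sqrt(o)
J*(-88 + S(8)) = 1183*(-88 + 6*sqrt(8))/197 = 1183*(-88 + 6*(2*sqrt(2)))/197 = 1183*(-88 + 12*sqrt(2))/197 = -104104/197 + 14196*sqrt(2)/197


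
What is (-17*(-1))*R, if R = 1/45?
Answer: 17/45 ≈ 0.37778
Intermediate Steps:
R = 1/45 ≈ 0.022222
(-17*(-1))*R = -17*(-1)*(1/45) = 17*(1/45) = 17/45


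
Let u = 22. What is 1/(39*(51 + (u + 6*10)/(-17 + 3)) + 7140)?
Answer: 7/62304 ≈ 0.00011235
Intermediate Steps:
1/(39*(51 + (u + 6*10)/(-17 + 3)) + 7140) = 1/(39*(51 + (22 + 6*10)/(-17 + 3)) + 7140) = 1/(39*(51 + (22 + 60)/(-14)) + 7140) = 1/(39*(51 + 82*(-1/14)) + 7140) = 1/(39*(51 - 41/7) + 7140) = 1/(39*(316/7) + 7140) = 1/(12324/7 + 7140) = 1/(62304/7) = 7/62304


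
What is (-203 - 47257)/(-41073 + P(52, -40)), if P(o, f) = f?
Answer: 47460/41113 ≈ 1.1544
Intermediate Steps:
(-203 - 47257)/(-41073 + P(52, -40)) = (-203 - 47257)/(-41073 - 40) = -47460/(-41113) = -47460*(-1/41113) = 47460/41113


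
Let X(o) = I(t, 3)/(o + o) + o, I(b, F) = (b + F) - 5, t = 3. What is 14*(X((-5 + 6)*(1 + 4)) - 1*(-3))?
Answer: 567/5 ≈ 113.40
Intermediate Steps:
I(b, F) = -5 + F + b (I(b, F) = (F + b) - 5 = -5 + F + b)
X(o) = o + 1/(2*o) (X(o) = (-5 + 3 + 3)/(o + o) + o = 1/(2*o) + o = o + 1/(2*o))
14*(X((-5 + 6)*(1 + 4)) - 1*(-3)) = 14*(((-5 + 6)*(1 + 4) + 1/(2*(((-5 + 6)*(1 + 4))))) - 1*(-3)) = 14*((1*5 + 1/(2*((1*5)))) + 3) = 14*((5 + (1/2)/5) + 3) = 14*((5 + (1/2)*(1/5)) + 3) = 14*((5 + 1/10) + 3) = 14*(51/10 + 3) = 14*(81/10) = 567/5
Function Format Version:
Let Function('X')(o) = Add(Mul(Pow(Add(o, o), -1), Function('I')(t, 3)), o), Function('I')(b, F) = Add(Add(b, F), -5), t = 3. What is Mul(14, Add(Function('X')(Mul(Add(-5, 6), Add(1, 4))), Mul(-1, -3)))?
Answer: Rational(567, 5) ≈ 113.40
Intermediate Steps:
Function('I')(b, F) = Add(-5, F, b) (Function('I')(b, F) = Add(Add(F, b), -5) = Add(-5, F, b))
Function('X')(o) = Add(o, Mul(Rational(1, 2), Pow(o, -1))) (Function('X')(o) = Add(Mul(Pow(Add(o, o), -1), Add(-5, 3, 3)), o) = Add(Mul(Pow(Mul(2, o), -1), 1), o) = Add(Mul(Mul(Rational(1, 2), Pow(o, -1)), 1), o) = Add(Mul(Rational(1, 2), Pow(o, -1)), o) = Add(o, Mul(Rational(1, 2), Pow(o, -1))))
Mul(14, Add(Function('X')(Mul(Add(-5, 6), Add(1, 4))), Mul(-1, -3))) = Mul(14, Add(Add(Mul(Add(-5, 6), Add(1, 4)), Mul(Rational(1, 2), Pow(Mul(Add(-5, 6), Add(1, 4)), -1))), Mul(-1, -3))) = Mul(14, Add(Add(Mul(1, 5), Mul(Rational(1, 2), Pow(Mul(1, 5), -1))), 3)) = Mul(14, Add(Add(5, Mul(Rational(1, 2), Pow(5, -1))), 3)) = Mul(14, Add(Add(5, Mul(Rational(1, 2), Rational(1, 5))), 3)) = Mul(14, Add(Add(5, Rational(1, 10)), 3)) = Mul(14, Add(Rational(51, 10), 3)) = Mul(14, Rational(81, 10)) = Rational(567, 5)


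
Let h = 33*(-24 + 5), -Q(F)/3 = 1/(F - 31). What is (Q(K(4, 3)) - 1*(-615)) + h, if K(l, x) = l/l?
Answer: -119/10 ≈ -11.900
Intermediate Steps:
K(l, x) = 1
Q(F) = -3/(-31 + F) (Q(F) = -3/(F - 31) = -3/(-31 + F))
h = -627 (h = 33*(-19) = -627)
(Q(K(4, 3)) - 1*(-615)) + h = (-3/(-31 + 1) - 1*(-615)) - 627 = (-3/(-30) + 615) - 627 = (-3*(-1/30) + 615) - 627 = (⅒ + 615) - 627 = 6151/10 - 627 = -119/10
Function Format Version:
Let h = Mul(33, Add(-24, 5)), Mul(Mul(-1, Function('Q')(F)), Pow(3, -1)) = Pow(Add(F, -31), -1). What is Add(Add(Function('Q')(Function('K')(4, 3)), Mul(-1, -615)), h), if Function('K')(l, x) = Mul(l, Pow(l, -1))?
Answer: Rational(-119, 10) ≈ -11.900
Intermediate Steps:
Function('K')(l, x) = 1
Function('Q')(F) = Mul(-3, Pow(Add(-31, F), -1)) (Function('Q')(F) = Mul(-3, Pow(Add(F, -31), -1)) = Mul(-3, Pow(Add(-31, F), -1)))
h = -627 (h = Mul(33, -19) = -627)
Add(Add(Function('Q')(Function('K')(4, 3)), Mul(-1, -615)), h) = Add(Add(Mul(-3, Pow(Add(-31, 1), -1)), Mul(-1, -615)), -627) = Add(Add(Mul(-3, Pow(-30, -1)), 615), -627) = Add(Add(Mul(-3, Rational(-1, 30)), 615), -627) = Add(Add(Rational(1, 10), 615), -627) = Add(Rational(6151, 10), -627) = Rational(-119, 10)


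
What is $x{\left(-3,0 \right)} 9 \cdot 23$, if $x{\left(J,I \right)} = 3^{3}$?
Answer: $5589$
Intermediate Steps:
$x{\left(J,I \right)} = 27$
$x{\left(-3,0 \right)} 9 \cdot 23 = 27 \cdot 9 \cdot 23 = 243 \cdot 23 = 5589$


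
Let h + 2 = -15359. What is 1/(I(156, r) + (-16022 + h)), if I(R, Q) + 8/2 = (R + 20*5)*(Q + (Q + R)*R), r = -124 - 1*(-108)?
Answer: 1/5555557 ≈ 1.8000e-7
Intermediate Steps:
h = -15361 (h = -2 - 15359 = -15361)
r = -16 (r = -124 + 108 = -16)
I(R, Q) = -4 + (100 + R)*(Q + R*(Q + R)) (I(R, Q) = -4 + (R + 20*5)*(Q + (Q + R)*R) = -4 + (R + 100)*(Q + R*(Q + R)) = -4 + (100 + R)*(Q + R*(Q + R)))
1/(I(156, r) + (-16022 + h)) = 1/((-4 + 156³ + 100*(-16) + 100*156² - 16*156² + 101*(-16)*156) + (-16022 - 15361)) = 1/((-4 + 3796416 - 1600 + 100*24336 - 16*24336 - 252096) - 31383) = 1/((-4 + 3796416 - 1600 + 2433600 - 389376 - 252096) - 31383) = 1/(5586940 - 31383) = 1/5555557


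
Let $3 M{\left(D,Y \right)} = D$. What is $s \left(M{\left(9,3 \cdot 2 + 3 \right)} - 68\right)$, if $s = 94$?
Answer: $-6110$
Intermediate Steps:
$M{\left(D,Y \right)} = \frac{D}{3}$
$s \left(M{\left(9,3 \cdot 2 + 3 \right)} - 68\right) = 94 \left(\frac{1}{3} \cdot 9 - 68\right) = 94 \left(3 - 68\right) = 94 \left(-65\right) = -6110$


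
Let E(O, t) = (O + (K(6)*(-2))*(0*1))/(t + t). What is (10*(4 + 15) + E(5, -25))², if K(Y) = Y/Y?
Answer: 3606201/100 ≈ 36062.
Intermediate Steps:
K(Y) = 1
E(O, t) = O/(2*t) (E(O, t) = (O + (1*(-2))*(0*1))/(t + t) = (O - 2*0)/((2*t)) = (O + 0)*(1/(2*t)) = O*(1/(2*t)) = O/(2*t))
(10*(4 + 15) + E(5, -25))² = (10*(4 + 15) + (½)*5/(-25))² = (10*19 + (½)*5*(-1/25))² = (190 - ⅒)² = (1899/10)² = 3606201/100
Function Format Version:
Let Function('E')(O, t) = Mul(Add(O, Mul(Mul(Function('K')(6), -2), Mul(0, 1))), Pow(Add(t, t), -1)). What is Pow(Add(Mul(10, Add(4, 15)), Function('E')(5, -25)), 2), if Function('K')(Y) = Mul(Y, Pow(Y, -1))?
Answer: Rational(3606201, 100) ≈ 36062.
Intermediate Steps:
Function('K')(Y) = 1
Function('E')(O, t) = Mul(Rational(1, 2), O, Pow(t, -1)) (Function('E')(O, t) = Mul(Add(O, Mul(Mul(1, -2), Mul(0, 1))), Pow(Add(t, t), -1)) = Mul(Add(O, Mul(-2, 0)), Pow(Mul(2, t), -1)) = Mul(Add(O, 0), Mul(Rational(1, 2), Pow(t, -1))) = Mul(O, Mul(Rational(1, 2), Pow(t, -1))) = Mul(Rational(1, 2), O, Pow(t, -1)))
Pow(Add(Mul(10, Add(4, 15)), Function('E')(5, -25)), 2) = Pow(Add(Mul(10, Add(4, 15)), Mul(Rational(1, 2), 5, Pow(-25, -1))), 2) = Pow(Add(Mul(10, 19), Mul(Rational(1, 2), 5, Rational(-1, 25))), 2) = Pow(Add(190, Rational(-1, 10)), 2) = Pow(Rational(1899, 10), 2) = Rational(3606201, 100)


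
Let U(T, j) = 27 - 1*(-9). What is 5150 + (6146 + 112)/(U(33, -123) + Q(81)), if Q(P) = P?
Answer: 202936/39 ≈ 5203.5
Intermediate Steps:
U(T, j) = 36 (U(T, j) = 27 + 9 = 36)
5150 + (6146 + 112)/(U(33, -123) + Q(81)) = 5150 + (6146 + 112)/(36 + 81) = 5150 + 6258/117 = 5150 + 6258*(1/117) = 5150 + 2086/39 = 202936/39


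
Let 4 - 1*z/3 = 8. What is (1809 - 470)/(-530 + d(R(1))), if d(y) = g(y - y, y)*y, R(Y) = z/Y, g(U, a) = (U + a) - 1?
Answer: -1339/374 ≈ -3.5802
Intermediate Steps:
z = -12 (z = 12 - 3*8 = 12 - 24 = -12)
g(U, a) = -1 + U + a
R(Y) = -12/Y
d(y) = y*(-1 + y) (d(y) = (-1 + (y - y) + y)*y = (-1 + 0 + y)*y = (-1 + y)*y = y*(-1 + y))
(1809 - 470)/(-530 + d(R(1))) = (1809 - 470)/(-530 + (-12/1)*(-1 - 12/1)) = 1339/(-530 + (-12*1)*(-1 - 12*1)) = 1339/(-530 - 12*(-1 - 12)) = 1339/(-530 - 12*(-13)) = 1339/(-530 + 156) = 1339/(-374) = 1339*(-1/374) = -1339/374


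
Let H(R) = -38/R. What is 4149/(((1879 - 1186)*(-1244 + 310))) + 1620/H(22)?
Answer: -1281587519/1366442 ≈ -937.90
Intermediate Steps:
4149/(((1879 - 1186)*(-1244 + 310))) + 1620/H(22) = 4149/(((1879 - 1186)*(-1244 + 310))) + 1620/((-38/22)) = 4149/((693*(-934))) + 1620/((-38*1/22)) = 4149/(-647262) + 1620/(-19/11) = 4149*(-1/647262) + 1620*(-11/19) = -461/71918 - 17820/19 = -1281587519/1366442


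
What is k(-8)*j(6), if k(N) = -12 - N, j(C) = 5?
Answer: -20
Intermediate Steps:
k(-8)*j(6) = (-12 - 1*(-8))*5 = (-12 + 8)*5 = -4*5 = -20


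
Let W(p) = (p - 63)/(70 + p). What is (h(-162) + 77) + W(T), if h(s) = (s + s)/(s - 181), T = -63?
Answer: 20561/343 ≈ 59.945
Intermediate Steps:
W(p) = (-63 + p)/(70 + p)
h(s) = 2*s/(-181 + s) (h(s) = (2*s)/(-181 + s) = 2*s/(-181 + s))
(h(-162) + 77) + W(T) = (2*(-162)/(-181 - 162) + 77) + (-63 - 63)/(70 - 63) = (2*(-162)/(-343) + 77) - 126/7 = (2*(-162)*(-1/343) + 77) + (1/7)*(-126) = (324/343 + 77) - 18 = 26735/343 - 18 = 20561/343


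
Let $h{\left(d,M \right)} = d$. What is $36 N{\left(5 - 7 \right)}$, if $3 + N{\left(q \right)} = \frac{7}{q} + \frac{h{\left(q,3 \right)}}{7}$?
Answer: $- \frac{1710}{7} \approx -244.29$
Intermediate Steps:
$N{\left(q \right)} = -3 + \frac{7}{q} + \frac{q}{7}$ ($N{\left(q \right)} = -3 + \left(\frac{7}{q} + \frac{q}{7}\right) = -3 + \frac{7}{q} + \frac{q}{7}$)
$36 N{\left(5 - 7 \right)} = 36 \left(-3 + \frac{7}{5 - 7} + \frac{5 - 7}{7}\right) = 36 \left(-3 + \frac{7}{-2} + \frac{1}{7} \left(-2\right)\right) = 36 \left(-3 + 7 \left(- \frac{1}{2}\right) - \frac{2}{7}\right) = 36 \left(-3 - \frac{7}{2} - \frac{2}{7}\right) = 36 \left(- \frac{95}{14}\right) = - \frac{1710}{7}$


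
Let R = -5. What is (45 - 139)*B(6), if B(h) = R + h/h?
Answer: 376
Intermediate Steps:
B(h) = -4 (B(h) = -5 + h/h = -5 + 1 = -4)
(45 - 139)*B(6) = (45 - 139)*(-4) = -94*(-4) = 376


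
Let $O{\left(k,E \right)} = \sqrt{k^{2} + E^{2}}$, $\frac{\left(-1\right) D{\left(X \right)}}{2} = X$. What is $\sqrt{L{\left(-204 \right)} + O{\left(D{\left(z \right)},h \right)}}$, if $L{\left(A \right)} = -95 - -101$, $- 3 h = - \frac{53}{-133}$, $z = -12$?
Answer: $\frac{\sqrt{955206 + 399 \sqrt{91702585}}}{399} \approx 5.4773$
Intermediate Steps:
$h = - \frac{53}{399}$ ($h = - \frac{\left(-53\right) \frac{1}{-133}}{3} = - \frac{\left(-53\right) \left(- \frac{1}{133}\right)}{3} = \left(- \frac{1}{3}\right) \frac{53}{133} = - \frac{53}{399} \approx -0.13283$)
$D{\left(X \right)} = - 2 X$
$L{\left(A \right)} = 6$ ($L{\left(A \right)} = -95 + 101 = 6$)
$O{\left(k,E \right)} = \sqrt{E^{2} + k^{2}}$
$\sqrt{L{\left(-204 \right)} + O{\left(D{\left(z \right)},h \right)}} = \sqrt{6 + \sqrt{\left(- \frac{53}{399}\right)^{2} + \left(\left(-2\right) \left(-12\right)\right)^{2}}} = \sqrt{6 + \sqrt{\frac{2809}{159201} + 24^{2}}} = \sqrt{6 + \sqrt{\frac{2809}{159201} + 576}} = \sqrt{6 + \sqrt{\frac{91702585}{159201}}} = \sqrt{6 + \frac{\sqrt{91702585}}{399}}$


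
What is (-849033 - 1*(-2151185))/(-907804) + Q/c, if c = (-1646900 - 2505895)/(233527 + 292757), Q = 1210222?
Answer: -48183696875065786/314160326015 ≈ -1.5337e+5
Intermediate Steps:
c = -1384265/175428 (c = -4152795/526284 = -4152795*1/526284 = -1384265/175428 ≈ -7.8908)
(-849033 - 1*(-2151185))/(-907804) + Q/c = (-849033 - 1*(-2151185))/(-907804) + 1210222/(-1384265/175428) = (-849033 + 2151185)*(-1/907804) + 1210222*(-175428/1384265) = 1302152*(-1/907804) - 212306825016/1384265 = -325538/226951 - 212306825016/1384265 = -48183696875065786/314160326015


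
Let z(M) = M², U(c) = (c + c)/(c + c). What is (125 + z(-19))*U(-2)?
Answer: 486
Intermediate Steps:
U(c) = 1 (U(c) = (2*c)/((2*c)) = (2*c)*(1/(2*c)) = 1)
(125 + z(-19))*U(-2) = (125 + (-19)²)*1 = (125 + 361)*1 = 486*1 = 486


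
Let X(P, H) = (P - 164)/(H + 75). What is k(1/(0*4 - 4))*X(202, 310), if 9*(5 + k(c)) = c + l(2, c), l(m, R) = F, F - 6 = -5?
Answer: -1121/2310 ≈ -0.48528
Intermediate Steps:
F = 1 (F = 6 - 5 = 1)
l(m, R) = 1
X(P, H) = (-164 + P)/(75 + H)
k(c) = -44/9 + c/9 (k(c) = -5 + (c + 1)/9 = -5 + (1 + c)/9 = -5 + (⅑ + c/9) = -44/9 + c/9)
k(1/(0*4 - 4))*X(202, 310) = (-44/9 + 1/(9*(0*4 - 4)))*((-164 + 202)/(75 + 310)) = (-44/9 + 1/(9*(0 - 4)))*(38/385) = (-44/9 + (⅑)/(-4))*((1/385)*38) = (-44/9 + (⅑)*(-¼))*(38/385) = (-44/9 - 1/36)*(38/385) = -59/12*38/385 = -1121/2310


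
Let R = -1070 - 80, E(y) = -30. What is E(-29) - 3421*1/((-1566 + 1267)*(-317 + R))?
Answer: -13162411/438633 ≈ -30.008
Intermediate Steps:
R = -1150
E(-29) - 3421*1/((-1566 + 1267)*(-317 + R)) = -30 - 3421*1/((-1566 + 1267)*(-317 - 1150)) = -30 - 3421/((-1467*(-299))) = -30 - 3421/438633 = -13162411/438633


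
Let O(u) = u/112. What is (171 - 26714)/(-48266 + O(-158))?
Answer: 135128/245725 ≈ 0.54992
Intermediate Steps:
O(u) = u/112 (O(u) = u*(1/112) = u/112)
(171 - 26714)/(-48266 + O(-158)) = (171 - 26714)/(-48266 + (1/112)*(-158)) = -26543/(-48266 - 79/56) = -26543/(-2702975/56) = -26543*(-56/2702975) = 135128/245725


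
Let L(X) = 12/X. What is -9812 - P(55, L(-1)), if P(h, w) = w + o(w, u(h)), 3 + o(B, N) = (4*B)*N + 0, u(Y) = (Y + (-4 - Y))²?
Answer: -9029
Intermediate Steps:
u(Y) = 16 (u(Y) = (-4)² = 16)
o(B, N) = -3 + 4*B*N (o(B, N) = -3 + ((4*B)*N + 0) = -3 + (4*B*N + 0) = -3 + 4*B*N)
P(h, w) = -3 + 65*w (P(h, w) = w + (-3 + 4*w*16) = w + (-3 + 64*w) = -3 + 65*w)
-9812 - P(55, L(-1)) = -9812 - (-3 + 65*(12/(-1))) = -9812 - (-3 + 65*(12*(-1))) = -9812 - (-3 + 65*(-12)) = -9812 - (-3 - 780) = -9812 - 1*(-783) = -9812 + 783 = -9029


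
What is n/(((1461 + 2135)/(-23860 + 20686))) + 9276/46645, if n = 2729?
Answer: -201999225087/83867710 ≈ -2408.5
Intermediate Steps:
n/(((1461 + 2135)/(-23860 + 20686))) + 9276/46645 = 2729/(((1461 + 2135)/(-23860 + 20686))) + 9276/46645 = 2729/((3596/(-3174))) + 9276*(1/46645) = 2729/((3596*(-1/3174))) + 9276/46645 = 2729/(-1798/1587) + 9276/46645 = 2729*(-1587/1798) + 9276/46645 = -4330923/1798 + 9276/46645 = -201999225087/83867710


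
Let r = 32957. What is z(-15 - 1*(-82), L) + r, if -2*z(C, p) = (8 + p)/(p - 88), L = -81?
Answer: 11139393/338 ≈ 32957.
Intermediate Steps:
z(C, p) = -(8 + p)/(2*(-88 + p)) (z(C, p) = -(8 + p)/(2*(p - 88)) = -(8 + p)/(2*(-88 + p)))
z(-15 - 1*(-82), L) + r = (-8 - 1*(-81))/(2*(-88 - 81)) + 32957 = (½)*(-8 + 81)/(-169) + 32957 = (½)*(-1/169)*73 + 32957 = -73/338 + 32957 = 11139393/338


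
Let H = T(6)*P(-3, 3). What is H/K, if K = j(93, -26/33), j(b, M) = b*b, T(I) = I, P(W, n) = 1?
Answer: 2/2883 ≈ 0.00069372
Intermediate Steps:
j(b, M) = b²
K = 8649 (K = 93² = 8649)
H = 6 (H = 6*1 = 6)
H/K = 6/8649 = 6*(1/8649) = 2/2883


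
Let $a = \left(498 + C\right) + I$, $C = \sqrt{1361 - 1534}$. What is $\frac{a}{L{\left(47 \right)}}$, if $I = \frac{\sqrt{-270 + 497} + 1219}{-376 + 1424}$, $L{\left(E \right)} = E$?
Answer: $\frac{523123}{49256} + \frac{\sqrt{227}}{49256} + \frac{i \sqrt{173}}{47} \approx 10.621 + 0.27985 i$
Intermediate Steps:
$I = \frac{1219}{1048} + \frac{\sqrt{227}}{1048}$ ($I = \frac{\sqrt{227} + 1219}{1048} = \left(1219 + \sqrt{227}\right) \frac{1}{1048} = \frac{1219}{1048} + \frac{\sqrt{227}}{1048} \approx 1.1775$)
$C = i \sqrt{173}$ ($C = \sqrt{-173} = i \sqrt{173} \approx 13.153 i$)
$a = \frac{523123}{1048} + \frac{\sqrt{227}}{1048} + i \sqrt{173}$ ($a = \left(498 + i \sqrt{173}\right) + \left(\frac{1219}{1048} + \frac{\sqrt{227}}{1048}\right) = \frac{523123}{1048} + \frac{\sqrt{227}}{1048} + i \sqrt{173} \approx 499.18 + 13.153 i$)
$\frac{a}{L{\left(47 \right)}} = \frac{\frac{523123}{1048} + \frac{\sqrt{227}}{1048} + i \sqrt{173}}{47} = \left(\frac{523123}{1048} + \frac{\sqrt{227}}{1048} + i \sqrt{173}\right) \frac{1}{47} = \frac{523123}{49256} + \frac{\sqrt{227}}{49256} + \frac{i \sqrt{173}}{47}$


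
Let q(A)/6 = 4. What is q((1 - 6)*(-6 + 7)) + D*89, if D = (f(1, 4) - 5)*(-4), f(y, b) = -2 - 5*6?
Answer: 13196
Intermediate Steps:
f(y, b) = -32 (f(y, b) = -2 - 30 = -32)
q(A) = 24 (q(A) = 6*4 = 24)
D = 148 (D = (-32 - 5)*(-4) = -37*(-4) = 148)
q((1 - 6)*(-6 + 7)) + D*89 = 24 + 148*89 = 24 + 13172 = 13196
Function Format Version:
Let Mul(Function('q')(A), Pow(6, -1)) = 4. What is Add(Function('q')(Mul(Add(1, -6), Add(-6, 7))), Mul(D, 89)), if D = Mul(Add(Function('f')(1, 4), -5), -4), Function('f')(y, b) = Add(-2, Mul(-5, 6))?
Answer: 13196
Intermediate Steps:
Function('f')(y, b) = -32 (Function('f')(y, b) = Add(-2, -30) = -32)
Function('q')(A) = 24 (Function('q')(A) = Mul(6, 4) = 24)
D = 148 (D = Mul(Add(-32, -5), -4) = Mul(-37, -4) = 148)
Add(Function('q')(Mul(Add(1, -6), Add(-6, 7))), Mul(D, 89)) = Add(24, Mul(148, 89)) = Add(24, 13172) = 13196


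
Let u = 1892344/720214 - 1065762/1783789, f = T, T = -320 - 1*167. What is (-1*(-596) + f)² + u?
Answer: 7633122614179837/642354905423 ≈ 11883.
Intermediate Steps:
T = -487 (T = -320 - 167 = -487)
f = -487
u = 1303982849174/642354905423 (u = 1892344*(1/720214) - 1065762*1/1783789 = 946172/360107 - 1065762/1783789 = 1303982849174/642354905423 ≈ 2.0300)
(-1*(-596) + f)² + u = (-1*(-596) - 487)² + 1303982849174/642354905423 = (596 - 487)² + 1303982849174/642354905423 = 109² + 1303982849174/642354905423 = 11881 + 1303982849174/642354905423 = 7633122614179837/642354905423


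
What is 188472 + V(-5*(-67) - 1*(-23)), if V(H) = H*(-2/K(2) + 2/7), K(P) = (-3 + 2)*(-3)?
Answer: 3955048/21 ≈ 1.8834e+5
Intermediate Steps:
K(P) = 3 (K(P) = -1*(-3) = 3)
V(H) = -8*H/21 (V(H) = H*(-2/3 + 2/7) = H*(-2*⅓ + 2*(⅐)) = H*(-⅔ + 2/7) = H*(-8/21) = -8*H/21)
188472 + V(-5*(-67) - 1*(-23)) = 188472 - 8*(-5*(-67) - 1*(-23))/21 = 188472 - 8*(335 + 23)/21 = 188472 - 8/21*358 = 188472 - 2864/21 = 3955048/21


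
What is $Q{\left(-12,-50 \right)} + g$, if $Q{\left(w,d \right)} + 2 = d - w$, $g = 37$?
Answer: $-3$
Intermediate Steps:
$Q{\left(w,d \right)} = -2 + d - w$ ($Q{\left(w,d \right)} = -2 + \left(d - w\right) = -2 + d - w$)
$Q{\left(-12,-50 \right)} + g = \left(-2 - 50 - -12\right) + 37 = \left(-2 - 50 + 12\right) + 37 = -40 + 37 = -3$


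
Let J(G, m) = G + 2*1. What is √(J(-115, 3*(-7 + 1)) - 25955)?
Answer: 14*I*√133 ≈ 161.46*I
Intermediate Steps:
J(G, m) = 2 + G (J(G, m) = G + 2 = 2 + G)
√(J(-115, 3*(-7 + 1)) - 25955) = √((2 - 115) - 25955) = √(-113 - 25955) = √(-26068) = 14*I*√133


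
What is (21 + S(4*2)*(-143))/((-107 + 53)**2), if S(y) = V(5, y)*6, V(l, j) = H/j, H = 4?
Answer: -34/243 ≈ -0.13992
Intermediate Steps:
V(l, j) = 4/j
S(y) = 24/y (S(y) = (4/y)*6 = 24/y)
(21 + S(4*2)*(-143))/((-107 + 53)**2) = (21 + (24/((4*2)))*(-143))/((-107 + 53)**2) = (21 + (24/8)*(-143))/((-54)**2) = (21 + (24*(1/8))*(-143))/2916 = (21 + 3*(-143))*(1/2916) = (21 - 429)*(1/2916) = -408*1/2916 = -34/243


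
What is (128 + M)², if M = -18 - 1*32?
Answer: 6084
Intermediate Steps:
M = -50 (M = -18 - 32 = -50)
(128 + M)² = (128 - 50)² = 78² = 6084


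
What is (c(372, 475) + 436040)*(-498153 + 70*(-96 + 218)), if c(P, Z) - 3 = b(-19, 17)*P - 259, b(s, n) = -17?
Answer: -210269198980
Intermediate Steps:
c(P, Z) = -256 - 17*P (c(P, Z) = 3 + (-17*P - 259) = 3 + (-259 - 17*P) = -256 - 17*P)
(c(372, 475) + 436040)*(-498153 + 70*(-96 + 218)) = ((-256 - 17*372) + 436040)*(-498153 + 70*(-96 + 218)) = ((-256 - 6324) + 436040)*(-498153 + 70*122) = (-6580 + 436040)*(-498153 + 8540) = 429460*(-489613) = -210269198980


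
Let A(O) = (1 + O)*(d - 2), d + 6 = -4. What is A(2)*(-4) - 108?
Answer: 36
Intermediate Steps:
d = -10 (d = -6 - 4 = -10)
A(O) = -12 - 12*O (A(O) = (1 + O)*(-10 - 2) = (1 + O)*(-12) = -12 - 12*O)
A(2)*(-4) - 108 = (-12 - 12*2)*(-4) - 108 = (-12 - 24)*(-4) - 108 = -36*(-4) - 108 = 144 - 108 = 36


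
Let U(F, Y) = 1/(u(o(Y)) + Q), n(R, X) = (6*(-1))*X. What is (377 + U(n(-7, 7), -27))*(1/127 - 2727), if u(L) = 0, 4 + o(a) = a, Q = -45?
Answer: -5875108192/5715 ≈ -1.0280e+6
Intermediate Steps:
o(a) = -4 + a
n(R, X) = -6*X
U(F, Y) = -1/45 (U(F, Y) = 1/(0 - 45) = 1/(-45) = -1/45)
(377 + U(n(-7, 7), -27))*(1/127 - 2727) = (377 - 1/45)*(1/127 - 2727) = 16964*(1/127 - 2727)/45 = (16964/45)*(-346328/127) = -5875108192/5715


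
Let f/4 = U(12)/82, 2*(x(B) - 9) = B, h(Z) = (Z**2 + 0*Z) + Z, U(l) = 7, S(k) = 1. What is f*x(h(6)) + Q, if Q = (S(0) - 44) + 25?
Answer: -318/41 ≈ -7.7561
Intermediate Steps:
h(Z) = Z + Z**2 (h(Z) = (Z**2 + 0) + Z = Z**2 + Z = Z + Z**2)
x(B) = 9 + B/2
Q = -18 (Q = (1 - 44) + 25 = -43 + 25 = -18)
f = 14/41 (f = 4*(7/82) = 14/41 ≈ 0.34146)
f*x(h(6)) + Q = 14*(9 + (6*(1 + 6))/2)/41 - 18 = 14*(9 + (6*7)/2)/41 - 18 = 14*(9 + (1/2)*42)/41 - 18 = 14*(9 + 21)/41 - 18 = (14/41)*30 - 18 = 420/41 - 18 = -318/41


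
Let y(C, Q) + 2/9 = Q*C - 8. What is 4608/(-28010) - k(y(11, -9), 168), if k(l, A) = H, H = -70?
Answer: 978046/14005 ≈ 69.835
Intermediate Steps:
y(C, Q) = -74/9 + C*Q (y(C, Q) = -2/9 + (Q*C - 8) = -2/9 + (C*Q - 8) = -2/9 + (-8 + C*Q) = -74/9 + C*Q)
k(l, A) = -70
4608/(-28010) - k(y(11, -9), 168) = 4608/(-28010) - 1*(-70) = 4608*(-1/28010) + 70 = -2304/14005 + 70 = 978046/14005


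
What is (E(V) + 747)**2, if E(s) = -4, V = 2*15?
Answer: 552049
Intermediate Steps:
V = 30
(E(V) + 747)**2 = (-4 + 747)**2 = 743**2 = 552049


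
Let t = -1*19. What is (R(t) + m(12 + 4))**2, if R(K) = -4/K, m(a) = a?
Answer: 94864/361 ≈ 262.78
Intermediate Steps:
t = -19
(R(t) + m(12 + 4))**2 = (-4/(-19) + (12 + 4))**2 = (-4*(-1/19) + 16)**2 = (4/19 + 16)**2 = (308/19)**2 = 94864/361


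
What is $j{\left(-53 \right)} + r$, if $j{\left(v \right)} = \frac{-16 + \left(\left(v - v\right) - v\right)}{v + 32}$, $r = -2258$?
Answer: $- \frac{47455}{21} \approx -2259.8$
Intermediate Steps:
$j{\left(v \right)} = \frac{-16 - v}{32 + v}$ ($j{\left(v \right)} = \frac{-16 + \left(0 - v\right)}{32 + v} = \frac{-16 - v}{32 + v}$)
$j{\left(-53 \right)} + r = \frac{-16 - -53}{32 - 53} - 2258 = \frac{-16 + 53}{-21} - 2258 = \left(- \frac{1}{21}\right) 37 - 2258 = - \frac{37}{21} - 2258 = - \frac{47455}{21}$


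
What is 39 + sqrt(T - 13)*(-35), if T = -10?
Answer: 39 - 35*I*sqrt(23) ≈ 39.0 - 167.85*I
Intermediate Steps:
39 + sqrt(T - 13)*(-35) = 39 + sqrt(-10 - 13)*(-35) = 39 + sqrt(-23)*(-35) = 39 + (I*sqrt(23))*(-35) = 39 - 35*I*sqrt(23)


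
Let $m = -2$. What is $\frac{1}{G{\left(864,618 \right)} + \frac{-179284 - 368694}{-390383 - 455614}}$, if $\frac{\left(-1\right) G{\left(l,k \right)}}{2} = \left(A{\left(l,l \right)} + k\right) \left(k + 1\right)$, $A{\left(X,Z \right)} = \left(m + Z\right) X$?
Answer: $- \frac{845997}{780675767416418} \approx -1.0837 \cdot 10^{-9}$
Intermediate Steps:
$A{\left(X,Z \right)} = X \left(-2 + Z\right)$ ($A{\left(X,Z \right)} = \left(-2 + Z\right) X = X \left(-2 + Z\right)$)
$G{\left(l,k \right)} = - 2 \left(1 + k\right) \left(k + l \left(-2 + l\right)\right)$ ($G{\left(l,k \right)} = - 2 \left(l \left(-2 + l\right) + k\right) \left(k + 1\right) = - 2 \left(k + l \left(-2 + l\right)\right) \left(1 + k\right) = - 2 \left(1 + k\right) \left(k + l \left(-2 + l\right)\right)$)
$\frac{1}{G{\left(864,618 \right)} + \frac{-179284 - 368694}{-390383 - 455614}} = \frac{1}{\left(\left(-2\right) 618 - 2 \cdot 618^{2} - 1728 \left(-2 + 864\right) - 1236 \cdot 864 \left(-2 + 864\right)\right) + \frac{-179284 - 368694}{-390383 - 455614}} = \frac{1}{\left(-1236 - 763848 - 1728 \cdot 862 - 1236 \cdot 864 \cdot 862\right) - \frac{547978}{-845997}} = \frac{1}{\left(-1236 - 763848 - 1489536 - 920533248\right) - - \frac{547978}{845997}} = \frac{1}{-922787868 + \frac{547978}{845997}} = \frac{1}{- \frac{780675767416418}{845997}} = - \frac{845997}{780675767416418}$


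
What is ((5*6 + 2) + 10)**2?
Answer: 1764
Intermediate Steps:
((5*6 + 2) + 10)**2 = ((30 + 2) + 10)**2 = (32 + 10)**2 = 42**2 = 1764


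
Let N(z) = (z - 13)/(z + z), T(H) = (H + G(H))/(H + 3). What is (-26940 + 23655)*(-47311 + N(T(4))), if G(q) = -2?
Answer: 621958905/4 ≈ 1.5549e+8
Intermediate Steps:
T(H) = (-2 + H)/(3 + H) (T(H) = (H - 2)/(H + 3) = (-2 + H)/(3 + H))
N(z) = (-13 + z)/(2*z) (N(z) = (-13 + z)/((2*z)) = (-13 + z)*(1/(2*z)) = (-13 + z)/(2*z))
(-26940 + 23655)*(-47311 + N(T(4))) = (-26940 + 23655)*(-47311 + (-13 + (-2 + 4)/(3 + 4))/(2*(((-2 + 4)/(3 + 4))))) = -3285*(-47311 + (-13 + 2/7)/(2*((2/7)))) = -3285*(-47311 + (-13 + (1/7)*2)/(2*(((1/7)*2)))) = -3285*(-47311 + (-13 + 2/7)/(2*(2/7))) = -3285*(-47311 + (1/2)*(7/2)*(-89/7)) = -3285*(-47311 - 89/4) = -3285*(-189333/4) = 621958905/4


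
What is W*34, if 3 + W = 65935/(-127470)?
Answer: -1524373/12747 ≈ -119.59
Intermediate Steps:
W = -89669/25494 (W = -3 + 65935/(-127470) = -3 + 65935*(-1/127470) = -3 - 13187/25494 = -89669/25494 ≈ -3.5173)
W*34 = -89669/25494*34 = -1524373/12747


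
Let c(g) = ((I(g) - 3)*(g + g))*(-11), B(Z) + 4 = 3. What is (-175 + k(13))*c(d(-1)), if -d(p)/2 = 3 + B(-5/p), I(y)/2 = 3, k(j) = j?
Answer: -42768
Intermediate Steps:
B(Z) = -1 (B(Z) = -4 + 3 = -1)
I(y) = 6 (I(y) = 2*3 = 6)
d(p) = -4 (d(p) = -2*(3 - 1) = -2*2 = -4)
c(g) = -66*g (c(g) = ((6 - 3)*(g + g))*(-11) = (3*(2*g))*(-11) = (6*g)*(-11) = -66*g)
(-175 + k(13))*c(d(-1)) = (-175 + 13)*(-66*(-4)) = -162*264 = -42768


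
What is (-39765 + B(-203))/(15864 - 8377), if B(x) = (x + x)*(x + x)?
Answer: 125071/7487 ≈ 16.705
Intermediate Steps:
B(x) = 4*x² (B(x) = (2*x)*(2*x) = 4*x²)
(-39765 + B(-203))/(15864 - 8377) = (-39765 + 4*(-203)²)/(15864 - 8377) = (-39765 + 4*41209)/7487 = (-39765 + 164836)*(1/7487) = 125071*(1/7487) = 125071/7487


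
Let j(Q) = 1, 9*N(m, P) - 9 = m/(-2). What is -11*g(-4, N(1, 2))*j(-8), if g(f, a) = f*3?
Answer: 132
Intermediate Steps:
N(m, P) = 1 - m/18 (N(m, P) = 1 + (m/(-2))/9 = 1 + (m*(-1/2))/9 = 1 + (-m/2)/9 = 1 - m/18)
g(f, a) = 3*f
-11*g(-4, N(1, 2))*j(-8) = -11*3*(-4) = -(-132) = -11*(-12) = 132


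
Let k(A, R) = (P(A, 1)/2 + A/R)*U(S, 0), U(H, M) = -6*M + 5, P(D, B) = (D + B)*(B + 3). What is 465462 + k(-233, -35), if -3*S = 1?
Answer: 3242227/7 ≈ 4.6318e+5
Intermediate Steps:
S = -1/3 (S = -1/3*1 = -1/3 ≈ -0.33333)
P(D, B) = (3 + B)*(B + D) (P(D, B) = (B + D)*(3 + B) = (3 + B)*(B + D))
U(H, M) = 5 - 6*M
k(A, R) = 10 + 10*A + 5*A/R (k(A, R) = ((1**2 + 3*1 + 3*A + 1*A)/2 + A/R)*(5 - 6*0) = ((1 + 3 + 3*A + A)*(1/2) + A/R)*(5 + 0) = ((4 + 4*A)*(1/2) + A/R)*5 = ((2 + 2*A) + A/R)*5 = (2 + 2*A + A/R)*5 = 10 + 10*A + 5*A/R)
465462 + k(-233, -35) = 465462 + (10 + 10*(-233) + 5*(-233)/(-35)) = 465462 + (10 - 2330 + 5*(-233)*(-1/35)) = 465462 + (10 - 2330 + 233/7) = 465462 - 16007/7 = 3242227/7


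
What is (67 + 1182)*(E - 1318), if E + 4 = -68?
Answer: -1736110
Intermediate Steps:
E = -72 (E = -4 - 68 = -72)
(67 + 1182)*(E - 1318) = (67 + 1182)*(-72 - 1318) = 1249*(-1390) = -1736110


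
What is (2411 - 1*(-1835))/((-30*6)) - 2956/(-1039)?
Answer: -1939757/93510 ≈ -20.744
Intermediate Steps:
(2411 - 1*(-1835))/((-30*6)) - 2956/(-1039) = (2411 + 1835)/(-180) - 2956*(-1/1039) = 4246*(-1/180) + 2956/1039 = -2123/90 + 2956/1039 = -1939757/93510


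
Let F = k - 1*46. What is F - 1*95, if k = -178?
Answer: -319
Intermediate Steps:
F = -224 (F = -178 - 1*46 = -178 - 46 = -224)
F - 1*95 = -224 - 1*95 = -224 - 95 = -319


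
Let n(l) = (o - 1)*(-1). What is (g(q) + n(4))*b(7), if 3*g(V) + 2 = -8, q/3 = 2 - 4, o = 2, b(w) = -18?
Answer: 78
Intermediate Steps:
q = -6 (q = 3*(2 - 4) = 3*(-2) = -6)
g(V) = -10/3 (g(V) = -2/3 + (1/3)*(-8) = -2/3 - 8/3 = -10/3)
n(l) = -1 (n(l) = (2 - 1)*(-1) = 1*(-1) = -1)
(g(q) + n(4))*b(7) = (-10/3 - 1)*(-18) = -13/3*(-18) = 78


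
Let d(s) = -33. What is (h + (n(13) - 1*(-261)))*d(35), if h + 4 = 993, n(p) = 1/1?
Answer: -41283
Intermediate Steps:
n(p) = 1
h = 989 (h = -4 + 993 = 989)
(h + (n(13) - 1*(-261)))*d(35) = (989 + (1 - 1*(-261)))*(-33) = (989 + (1 + 261))*(-33) = (989 + 262)*(-33) = 1251*(-33) = -41283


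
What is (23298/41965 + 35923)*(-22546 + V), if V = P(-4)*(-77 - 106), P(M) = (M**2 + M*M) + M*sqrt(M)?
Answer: -3892447605926/3815 + 200638803432*I/3815 ≈ -1.0203e+9 + 5.2592e+7*I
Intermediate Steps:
P(M) = M**(3/2) + 2*M**2 (P(M) = (M**2 + M**2) + M**(3/2) = 2*M**2 + M**(3/2) = M**(3/2) + 2*M**2)
V = -5856 + 1464*I (V = ((-4)**(3/2) + 2*(-4)**2)*(-77 - 106) = (-8*I + 2*16)*(-183) = (-8*I + 32)*(-183) = (32 - 8*I)*(-183) = -5856 + 1464*I ≈ -5856.0 + 1464.0*I)
(23298/41965 + 35923)*(-22546 + V) = (23298/41965 + 35923)*(-22546 + (-5856 + 1464*I)) = (23298*(1/41965) + 35923)*(-28402 + 1464*I) = (2118/3815 + 35923)*(-28402 + 1464*I) = 137048363*(-28402 + 1464*I)/3815 = -3892447605926/3815 + 200638803432*I/3815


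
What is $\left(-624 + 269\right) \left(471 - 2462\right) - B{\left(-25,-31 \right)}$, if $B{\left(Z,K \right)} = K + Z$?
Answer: $706861$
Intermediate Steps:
$\left(-624 + 269\right) \left(471 - 2462\right) - B{\left(-25,-31 \right)} = \left(-624 + 269\right) \left(471 - 2462\right) - \left(-31 - 25\right) = \left(-355\right) \left(-1991\right) - -56 = 706805 + 56 = 706861$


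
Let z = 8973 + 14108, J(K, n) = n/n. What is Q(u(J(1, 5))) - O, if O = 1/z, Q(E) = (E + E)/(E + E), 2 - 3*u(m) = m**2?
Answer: 23080/23081 ≈ 0.99996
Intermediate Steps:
J(K, n) = 1
u(m) = 2/3 - m**2/3
z = 23081
Q(E) = 1 (Q(E) = (2*E)/((2*E)) = (2*E)*(1/(2*E)) = 1)
O = 1/23081 ≈ 4.3326e-5
Q(u(J(1, 5))) - O = 1 - 1*1/23081 = 1 - 1/23081 = 23080/23081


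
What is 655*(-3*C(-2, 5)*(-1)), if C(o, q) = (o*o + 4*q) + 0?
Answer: 47160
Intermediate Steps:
C(o, q) = o² + 4*q (C(o, q) = (o² + 4*q) + 0 = o² + 4*q)
655*(-3*C(-2, 5)*(-1)) = 655*(-3*((-2)² + 4*5)*(-1)) = 655*(-3*(4 + 20)*(-1)) = 655*(-3*24*(-1)) = 655*(-72*(-1)) = 655*72 = 47160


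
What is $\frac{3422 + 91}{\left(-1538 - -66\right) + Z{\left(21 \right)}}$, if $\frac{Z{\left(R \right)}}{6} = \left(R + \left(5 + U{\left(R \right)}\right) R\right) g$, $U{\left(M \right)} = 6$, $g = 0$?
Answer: $- \frac{3513}{1472} \approx -2.3865$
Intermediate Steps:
$Z{\left(R \right)} = 0$ ($Z{\left(R \right)} = 6 \left(R + \left(5 + 6\right) R\right) 0 = 6 \left(R + 11 R\right) 0 = 6 \cdot 12 R 0 = 6 \cdot 0 = 0$)
$\frac{3422 + 91}{\left(-1538 - -66\right) + Z{\left(21 \right)}} = \frac{3422 + 91}{\left(-1538 - -66\right) + 0} = \frac{3513}{\left(-1538 + 66\right) + 0} = \frac{3513}{-1472 + 0} = \frac{3513}{-1472} = 3513 \left(- \frac{1}{1472}\right) = - \frac{3513}{1472}$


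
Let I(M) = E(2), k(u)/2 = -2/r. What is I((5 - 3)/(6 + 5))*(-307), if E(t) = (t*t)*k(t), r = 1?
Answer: 4912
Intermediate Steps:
k(u) = -4 (k(u) = 2*(-2/1) = 2*(-2*1) = 2*(-2) = -4)
E(t) = -4*t² (E(t) = (t*t)*(-4) = t²*(-4) = -4*t²)
I(M) = -16 (I(M) = -4*2² = -4*4 = -16)
I((5 - 3)/(6 + 5))*(-307) = -16*(-307) = 4912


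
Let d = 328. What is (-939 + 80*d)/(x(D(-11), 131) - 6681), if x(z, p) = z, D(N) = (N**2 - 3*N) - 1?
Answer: -25301/6528 ≈ -3.8758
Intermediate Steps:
D(N) = -1 + N**2 - 3*N
(-939 + 80*d)/(x(D(-11), 131) - 6681) = (-939 + 80*328)/((-1 + (-11)**2 - 3*(-11)) - 6681) = (-939 + 26240)/((-1 + 121 + 33) - 6681) = 25301/(153 - 6681) = 25301/(-6528) = 25301*(-1/6528) = -25301/6528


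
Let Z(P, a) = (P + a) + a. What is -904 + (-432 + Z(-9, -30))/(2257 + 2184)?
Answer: -4015165/4441 ≈ -904.11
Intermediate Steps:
Z(P, a) = P + 2*a
-904 + (-432 + Z(-9, -30))/(2257 + 2184) = -904 + (-432 + (-9 + 2*(-30)))/(2257 + 2184) = -904 + (-432 + (-9 - 60))/4441 = -904 + (-432 - 69)*(1/4441) = -904 - 501*1/4441 = -904 - 501/4441 = -4015165/4441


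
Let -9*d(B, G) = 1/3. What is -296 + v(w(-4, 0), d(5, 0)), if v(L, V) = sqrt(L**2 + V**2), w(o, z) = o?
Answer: -296 + sqrt(11665)/27 ≈ -292.00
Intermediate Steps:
d(B, G) = -1/27 (d(B, G) = -1/9/3 = -1/9*1/3 = -1/27)
-296 + v(w(-4, 0), d(5, 0)) = -296 + sqrt((-4)**2 + (-1/27)**2) = -296 + sqrt(16 + 1/729) = -296 + sqrt(11665/729) = -296 + sqrt(11665)/27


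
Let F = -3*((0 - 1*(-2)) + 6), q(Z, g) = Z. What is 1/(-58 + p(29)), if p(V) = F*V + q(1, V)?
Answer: -1/753 ≈ -0.0013280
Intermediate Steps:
F = -24 (F = -3*((0 + 2) + 6) = -3*(2 + 6) = -3*8 = -24)
p(V) = 1 - 24*V (p(V) = -24*V + 1 = 1 - 24*V)
1/(-58 + p(29)) = 1/(-58 + (1 - 24*29)) = 1/(-58 + (1 - 696)) = 1/(-58 - 695) = 1/(-753) = -1/753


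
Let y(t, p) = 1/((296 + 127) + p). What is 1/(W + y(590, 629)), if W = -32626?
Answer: -1052/34322551 ≈ -3.0650e-5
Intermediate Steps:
y(t, p) = 1/(423 + p)
1/(W + y(590, 629)) = 1/(-32626 + 1/(423 + 629)) = 1/(-32626 + 1/1052) = 1/(-34322551/1052) = -1052/34322551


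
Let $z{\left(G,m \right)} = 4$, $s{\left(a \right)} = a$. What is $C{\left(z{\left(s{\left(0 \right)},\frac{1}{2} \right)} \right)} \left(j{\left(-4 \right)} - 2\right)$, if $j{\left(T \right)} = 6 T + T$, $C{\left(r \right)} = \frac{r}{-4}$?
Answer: $30$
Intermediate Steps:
$C{\left(r \right)} = - \frac{r}{4}$ ($C{\left(r \right)} = r \left(- \frac{1}{4}\right) = - \frac{r}{4}$)
$j{\left(T \right)} = 7 T$
$C{\left(z{\left(s{\left(0 \right)},\frac{1}{2} \right)} \right)} \left(j{\left(-4 \right)} - 2\right) = \left(- \frac{1}{4}\right) 4 \left(7 \left(-4\right) - 2\right) = - (-28 - 2) = \left(-1\right) \left(-30\right) = 30$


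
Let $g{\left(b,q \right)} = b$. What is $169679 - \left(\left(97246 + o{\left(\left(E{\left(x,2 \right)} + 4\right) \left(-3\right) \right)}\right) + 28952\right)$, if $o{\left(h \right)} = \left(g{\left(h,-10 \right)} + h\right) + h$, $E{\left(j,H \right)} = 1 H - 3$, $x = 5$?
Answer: $43508$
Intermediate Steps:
$E{\left(j,H \right)} = -3 + H$ ($E{\left(j,H \right)} = H - 3 = -3 + H$)
$o{\left(h \right)} = 3 h$ ($o{\left(h \right)} = \left(h + h\right) + h = 2 h + h = 3 h$)
$169679 - \left(\left(97246 + o{\left(\left(E{\left(x,2 \right)} + 4\right) \left(-3\right) \right)}\right) + 28952\right) = 169679 - \left(\left(97246 + 3 \left(\left(-3 + 2\right) + 4\right) \left(-3\right)\right) + 28952\right) = 169679 - \left(\left(97246 + 3 \left(-1 + 4\right) \left(-3\right)\right) + 28952\right) = 169679 - \left(\left(97246 + 3 \cdot 3 \left(-3\right)\right) + 28952\right) = 169679 - \left(\left(97246 + 3 \left(-9\right)\right) + 28952\right) = 169679 - \left(\left(97246 - 27\right) + 28952\right) = 169679 - \left(97219 + 28952\right) = 169679 - 126171 = 43508$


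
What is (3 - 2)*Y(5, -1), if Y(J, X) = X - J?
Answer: -6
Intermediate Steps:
(3 - 2)*Y(5, -1) = (3 - 2)*(-1 - 1*5) = 1*(-1 - 5) = 1*(-6) = -6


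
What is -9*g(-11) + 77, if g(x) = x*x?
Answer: -1012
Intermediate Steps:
g(x) = x**2
-9*g(-11) + 77 = -9*(-11)**2 + 77 = -9*121 + 77 = -1089 + 77 = -1012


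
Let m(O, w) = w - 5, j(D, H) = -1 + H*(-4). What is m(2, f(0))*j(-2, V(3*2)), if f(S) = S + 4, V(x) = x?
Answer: 25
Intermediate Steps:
j(D, H) = -1 - 4*H
f(S) = 4 + S
m(O, w) = -5 + w
m(2, f(0))*j(-2, V(3*2)) = (-5 + (4 + 0))*(-1 - 12*2) = (-5 + 4)*(-1 - 4*6) = -(-1 - 24) = -1*(-25) = 25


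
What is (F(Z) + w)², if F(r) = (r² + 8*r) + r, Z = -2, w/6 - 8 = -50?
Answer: 70756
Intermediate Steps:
w = -252 (w = 48 + 6*(-50) = 48 - 300 = -252)
F(r) = r² + 9*r
(F(Z) + w)² = (-2*(9 - 2) - 252)² = (-2*7 - 252)² = (-14 - 252)² = (-266)² = 70756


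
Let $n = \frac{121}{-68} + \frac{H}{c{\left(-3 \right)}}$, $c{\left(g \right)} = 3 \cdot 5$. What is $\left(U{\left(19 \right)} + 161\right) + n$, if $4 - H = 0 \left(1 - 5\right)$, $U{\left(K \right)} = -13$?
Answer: $\frac{149417}{1020} \approx 146.49$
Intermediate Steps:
$c{\left(g \right)} = 15$
$H = 4$ ($H = 4 - 0 \left(1 - 5\right) = 4 - 0 \left(-4\right) = 4 - 0 = 4 + 0 = 4$)
$n = - \frac{1543}{1020}$ ($n = \frac{121}{-68} + \frac{4}{15} = 121 \left(- \frac{1}{68}\right) + 4 \cdot \frac{1}{15} = - \frac{121}{68} + \frac{4}{15} = - \frac{1543}{1020} \approx -1.5127$)
$\left(U{\left(19 \right)} + 161\right) + n = \left(-13 + 161\right) - \frac{1543}{1020} = 148 - \frac{1543}{1020} = \frac{149417}{1020}$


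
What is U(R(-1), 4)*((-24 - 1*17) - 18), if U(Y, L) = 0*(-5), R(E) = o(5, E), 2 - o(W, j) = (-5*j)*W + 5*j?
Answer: 0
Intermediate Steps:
o(W, j) = 2 - 5*j + 5*W*j (o(W, j) = 2 - ((-5*j)*W + 5*j) = 2 - (-5*W*j + 5*j) = 2 - (5*j - 5*W*j) = 2 + (-5*j + 5*W*j) = 2 - 5*j + 5*W*j)
R(E) = 2 + 20*E (R(E) = 2 - 5*E + 5*5*E = 2 - 5*E + 25*E = 2 + 20*E)
U(Y, L) = 0
U(R(-1), 4)*((-24 - 1*17) - 18) = 0*((-24 - 1*17) - 18) = 0*((-24 - 17) - 18) = 0*(-41 - 18) = 0*(-59) = 0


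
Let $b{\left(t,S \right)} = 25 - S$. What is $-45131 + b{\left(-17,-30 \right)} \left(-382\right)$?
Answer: $-66141$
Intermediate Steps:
$-45131 + b{\left(-17,-30 \right)} \left(-382\right) = -45131 + \left(25 - -30\right) \left(-382\right) = -45131 + \left(25 + 30\right) \left(-382\right) = -45131 + 55 \left(-382\right) = -45131 - 21010 = -66141$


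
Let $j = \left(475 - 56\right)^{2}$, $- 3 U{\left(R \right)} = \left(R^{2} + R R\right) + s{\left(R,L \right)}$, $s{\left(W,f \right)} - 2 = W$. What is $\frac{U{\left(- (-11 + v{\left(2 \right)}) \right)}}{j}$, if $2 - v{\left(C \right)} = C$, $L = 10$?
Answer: $- \frac{85}{175561} \approx -0.00048416$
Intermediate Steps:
$v{\left(C \right)} = 2 - C$
$s{\left(W,f \right)} = 2 + W$
$U{\left(R \right)} = - \frac{2}{3} - \frac{2 R^{2}}{3} - \frac{R}{3}$ ($U{\left(R \right)} = - \frac{\left(R^{2} + R R\right) + \left(2 + R\right)}{3} = - \frac{\left(R^{2} + R^{2}\right) + \left(2 + R\right)}{3} = - \frac{2 R^{2} + \left(2 + R\right)}{3} = - \frac{2 + R + 2 R^{2}}{3} = - \frac{2}{3} - \frac{2 R^{2}}{3} - \frac{R}{3}$)
$j = 175561$ ($j = 419^{2} = 175561$)
$\frac{U{\left(- (-11 + v{\left(2 \right)}) \right)}}{j} = \frac{- \frac{2}{3} - \frac{2 \left(- (-11 + \left(2 - 2\right))\right)^{2}}{3} - \frac{\left(-1\right) \left(-11 + \left(2 - 2\right)\right)}{3}}{175561} = \left(- \frac{2}{3} - \frac{2 \left(- (-11 + \left(2 - 2\right))\right)^{2}}{3} - \frac{\left(-1\right) \left(-11 + \left(2 - 2\right)\right)}{3}\right) \frac{1}{175561} = \left(- \frac{2}{3} - \frac{2 \left(- (-11 + 0)\right)^{2}}{3} - \frac{\left(-1\right) \left(-11 + 0\right)}{3}\right) \frac{1}{175561} = \left(- \frac{2}{3} - \frac{2 \left(\left(-1\right) \left(-11\right)\right)^{2}}{3} - \frac{\left(-1\right) \left(-11\right)}{3}\right) \frac{1}{175561} = \left(- \frac{2}{3} - \frac{2 \cdot 11^{2}}{3} - \frac{11}{3}\right) \frac{1}{175561} = \left(- \frac{2}{3} - \frac{242}{3} - \frac{11}{3}\right) \frac{1}{175561} = \left(-85\right) \frac{1}{175561} = - \frac{85}{175561}$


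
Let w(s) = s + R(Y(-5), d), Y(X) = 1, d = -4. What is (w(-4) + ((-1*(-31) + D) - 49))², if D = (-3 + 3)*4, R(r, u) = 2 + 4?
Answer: 256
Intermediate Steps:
R(r, u) = 6
D = 0 (D = 0*4 = 0)
w(s) = 6 + s (w(s) = s + 6 = 6 + s)
(w(-4) + ((-1*(-31) + D) - 49))² = ((6 - 4) + ((-1*(-31) + 0) - 49))² = (2 + ((31 + 0) - 49))² = (2 + (31 - 49))² = (2 - 18)² = (-16)² = 256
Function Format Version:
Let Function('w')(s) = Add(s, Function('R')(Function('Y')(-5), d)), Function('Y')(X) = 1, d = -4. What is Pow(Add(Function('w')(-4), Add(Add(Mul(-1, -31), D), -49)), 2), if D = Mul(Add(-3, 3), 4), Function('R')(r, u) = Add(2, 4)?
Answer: 256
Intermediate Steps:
Function('R')(r, u) = 6
D = 0 (D = Mul(0, 4) = 0)
Function('w')(s) = Add(6, s) (Function('w')(s) = Add(s, 6) = Add(6, s))
Pow(Add(Function('w')(-4), Add(Add(Mul(-1, -31), D), -49)), 2) = Pow(Add(Add(6, -4), Add(Add(Mul(-1, -31), 0), -49)), 2) = Pow(Add(2, Add(Add(31, 0), -49)), 2) = Pow(Add(2, Add(31, -49)), 2) = Pow(Add(2, -18), 2) = Pow(-16, 2) = 256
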